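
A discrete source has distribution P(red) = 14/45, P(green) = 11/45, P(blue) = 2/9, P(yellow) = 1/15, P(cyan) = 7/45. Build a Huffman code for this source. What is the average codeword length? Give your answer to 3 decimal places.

Repeatedly combine the two least-probable nodes; the expected code length is the sum of the merged weights.
merge 1/15 + 7/45 → 2/9
merge 2/9 + 2/9 → 4/9
merge 11/45 + 14/45 → 5/9
merge 4/9 + 5/9 → 1
L = 2/9 + 4/9 + 5/9 + 1 = 20/9 ≈ 2.222 bits/symbol.

2.222 bits/symbol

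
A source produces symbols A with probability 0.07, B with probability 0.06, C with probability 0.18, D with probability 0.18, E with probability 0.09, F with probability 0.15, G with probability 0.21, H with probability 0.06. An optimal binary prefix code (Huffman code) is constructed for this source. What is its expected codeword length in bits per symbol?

Repeatedly combine the two least-probable nodes; the expected code length is the sum of the merged weights.
merge 3/50 + 3/50 → 3/25
merge 7/100 + 9/100 → 4/25
merge 3/25 + 3/20 → 27/100
merge 4/25 + 9/50 → 17/50
merge 9/50 + 21/100 → 39/100
merge 27/100 + 17/50 → 61/100
merge 39/100 + 61/100 → 1
L = 3/25 + 4/25 + 27/100 + 17/50 + 39/100 + 61/100 + 1 = 289/100 = 2.89 bits/symbol.

2.89 bits/symbol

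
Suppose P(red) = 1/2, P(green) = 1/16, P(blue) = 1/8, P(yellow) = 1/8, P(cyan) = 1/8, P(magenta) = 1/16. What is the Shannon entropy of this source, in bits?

2.125 bits

Each probability is a power of 1/2, so log₂(1/p) is an integer.
H = Σ p·log₂(1/p) = 1/2·1 + 1/16·4 + 1/8·3 + 1/8·3 + 1/8·3 + 1/16·4 = 2.125 bits.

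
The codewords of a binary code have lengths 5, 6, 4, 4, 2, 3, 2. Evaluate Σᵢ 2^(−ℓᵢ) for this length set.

0.796875

With common denominator 2^6 = 64: Σ 2^(−ℓᵢ) = 2/64 + 1/64 + 4/64 + 4/64 + 16/64 + 8/64 + 16/64 = 51/64 = 0.796875.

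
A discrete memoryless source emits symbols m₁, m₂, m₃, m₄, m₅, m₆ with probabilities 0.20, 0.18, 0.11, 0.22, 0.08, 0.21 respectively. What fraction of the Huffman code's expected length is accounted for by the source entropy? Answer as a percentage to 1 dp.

97.8%

Entropy H = −Σ p log₂ p ≈ 2.5049 bits.
Huffman merges: 2/25+11/100→19/100; 9/50+19/100→37/100; 1/5+21/100→41/100; 11/50+37/100→59/100; 41/100+59/100→1. L = 64/25 ≈ 2.5600.
Efficiency = H/L = 2.5049/2.5600 = 97.8%.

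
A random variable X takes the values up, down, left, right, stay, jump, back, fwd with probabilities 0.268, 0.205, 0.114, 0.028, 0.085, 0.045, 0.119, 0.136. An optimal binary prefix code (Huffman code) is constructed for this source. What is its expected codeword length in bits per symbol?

2.758 bits/symbol

Repeatedly combine the two least-probable nodes; the expected code length is the sum of the merged weights.
merge 7/250 + 9/200 → 73/1000
merge 73/1000 + 17/200 → 79/500
merge 57/500 + 119/1000 → 233/1000
merge 17/125 + 79/500 → 147/500
merge 41/200 + 233/1000 → 219/500
merge 67/250 + 147/500 → 281/500
merge 219/500 + 281/500 → 1
L = 73/1000 + 79/500 + 233/1000 + 147/500 + 219/500 + 281/500 + 1 = 1379/500 = 2.758 bits/symbol.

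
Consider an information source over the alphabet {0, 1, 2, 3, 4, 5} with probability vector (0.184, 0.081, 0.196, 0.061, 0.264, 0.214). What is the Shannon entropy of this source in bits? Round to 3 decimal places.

2.433 bits

H = −Σ pᵢ log₂ pᵢ.
−0.184·log₂(0.184) = 0.4494
−0.081·log₂(0.081) = 0.2937
−0.196·log₂(0.196) = 0.4608
−0.061·log₂(0.061) = 0.2461
−0.264·log₂(0.264) = 0.5072
−0.214·log₂(0.214) = 0.4760
Sum ≈ 2.4333 → 2.433 bits.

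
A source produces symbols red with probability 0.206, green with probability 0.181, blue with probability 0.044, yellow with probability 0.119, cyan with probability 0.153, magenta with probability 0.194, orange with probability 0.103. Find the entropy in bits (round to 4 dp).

2.6907 bits

H = −Σ pᵢ log₂ pᵢ.
−0.206·log₂(0.206) = 0.4695
−0.181·log₂(0.181) = 0.4463
−0.044·log₂(0.044) = 0.1983
−0.119·log₂(0.119) = 0.3654
−0.153·log₂(0.153) = 0.4144
−0.194·log₂(0.194) = 0.4590
−0.103·log₂(0.103) = 0.3378
Sum ≈ 2.6907 → 2.6907 bits.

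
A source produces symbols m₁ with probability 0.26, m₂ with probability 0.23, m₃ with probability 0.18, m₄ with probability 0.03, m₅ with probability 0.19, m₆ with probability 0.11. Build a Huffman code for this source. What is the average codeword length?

2.46 bits/symbol

Repeatedly combine the two least-probable nodes; the expected code length is the sum of the merged weights.
merge 3/100 + 11/100 → 7/50
merge 7/50 + 9/50 → 8/25
merge 19/100 + 23/100 → 21/50
merge 13/50 + 8/25 → 29/50
merge 21/50 + 29/50 → 1
L = 7/50 + 8/25 + 21/50 + 29/50 + 1 = 123/50 = 2.46 bits/symbol.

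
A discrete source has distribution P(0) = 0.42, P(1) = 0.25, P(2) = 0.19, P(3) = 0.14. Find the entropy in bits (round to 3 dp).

H = −Σ pᵢ log₂ pᵢ.
−0.42·log₂(0.42) = 0.5256
−0.25·log₂(0.25) = 0.5000
−0.19·log₂(0.19) = 0.4552
−0.14·log₂(0.14) = 0.3971
Sum ≈ 1.8780 → 1.878 bits.

1.878 bits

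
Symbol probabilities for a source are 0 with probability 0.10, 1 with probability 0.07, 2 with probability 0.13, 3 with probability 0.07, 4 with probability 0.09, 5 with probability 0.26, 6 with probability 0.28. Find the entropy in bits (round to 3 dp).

H = −Σ pᵢ log₂ pᵢ.
−0.10·log₂(0.10) = 0.3322
−0.07·log₂(0.07) = 0.2686
−0.13·log₂(0.13) = 0.3826
−0.07·log₂(0.07) = 0.2686
−0.09·log₂(0.09) = 0.3127
−0.26·log₂(0.26) = 0.5053
−0.28·log₂(0.28) = 0.5142
Sum ≈ 2.5841 → 2.584 bits.

2.584 bits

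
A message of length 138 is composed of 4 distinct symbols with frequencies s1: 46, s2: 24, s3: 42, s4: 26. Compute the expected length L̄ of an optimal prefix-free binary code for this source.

2 bits/symbol

Probabilities are the counts divided by 138.
Repeatedly combine the two least-probable nodes; the expected code length is the sum of the merged weights.
merge 4/23 + 13/69 → 25/69
merge 7/23 + 1/3 → 44/69
merge 25/69 + 44/69 → 1
L = 25/69 + 44/69 + 1 = 2 bits/symbol.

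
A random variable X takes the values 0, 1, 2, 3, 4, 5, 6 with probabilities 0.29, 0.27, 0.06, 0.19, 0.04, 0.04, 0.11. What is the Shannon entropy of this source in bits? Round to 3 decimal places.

2.448 bits

H = −Σ pᵢ log₂ pᵢ.
−0.29·log₂(0.29) = 0.5179
−0.27·log₂(0.27) = 0.5100
−0.06·log₂(0.06) = 0.2435
−0.19·log₂(0.19) = 0.4552
−0.04·log₂(0.04) = 0.1858
−0.04·log₂(0.04) = 0.1858
−0.11·log₂(0.11) = 0.3503
Sum ≈ 2.4485 → 2.448 bits.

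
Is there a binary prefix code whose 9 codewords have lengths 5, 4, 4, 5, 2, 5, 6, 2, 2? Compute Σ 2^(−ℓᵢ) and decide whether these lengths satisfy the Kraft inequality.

With common denominator 2^6 = 64: Σ 2^(−ℓᵢ) = 2/64 + 4/64 + 4/64 + 2/64 + 16/64 + 2/64 + 1/64 + 16/64 + 16/64 = 63/64 = 0.984375.
Kraft's inequality requires Σ ≤ 1; here Σ = 0.984375 ≤ 1, so such a prefix code exists.

0.984375; yes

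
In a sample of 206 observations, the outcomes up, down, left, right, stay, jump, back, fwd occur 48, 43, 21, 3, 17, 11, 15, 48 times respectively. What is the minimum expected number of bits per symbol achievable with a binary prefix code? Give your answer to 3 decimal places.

2.718 bits/symbol

Probabilities are the counts divided by 206.
Repeatedly combine the two least-probable nodes; the expected code length is the sum of the merged weights.
merge 3/206 + 11/206 → 7/103
merge 7/103 + 15/206 → 29/206
merge 17/206 + 21/206 → 19/103
merge 29/206 + 19/103 → 67/206
merge 43/206 + 24/103 → 91/206
merge 24/103 + 67/206 → 115/206
merge 91/206 + 115/206 → 1
L = 7/103 + 29/206 + 19/103 + 67/206 + 91/206 + 115/206 + 1 = 280/103 ≈ 2.718 bits/symbol.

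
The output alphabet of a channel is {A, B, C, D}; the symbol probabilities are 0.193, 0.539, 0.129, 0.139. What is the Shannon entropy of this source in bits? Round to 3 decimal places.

H = −Σ pᵢ log₂ pᵢ.
−0.193·log₂(0.193) = 0.4581
−0.539·log₂(0.539) = 0.4806
−0.129·log₂(0.129) = 0.3811
−0.139·log₂(0.139) = 0.3957
Sum ≈ 1.7155 → 1.715 bits.

1.715 bits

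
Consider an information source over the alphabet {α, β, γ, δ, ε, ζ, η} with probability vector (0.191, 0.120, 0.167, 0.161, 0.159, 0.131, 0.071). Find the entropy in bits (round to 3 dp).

H = −Σ pᵢ log₂ pᵢ.
−0.191·log₂(0.191) = 0.4562
−0.120·log₂(0.120) = 0.3671
−0.167·log₂(0.167) = 0.4312
−0.161·log₂(0.161) = 0.4242
−0.159·log₂(0.159) = 0.4218
−0.131·log₂(0.131) = 0.3841
−0.071·log₂(0.071) = 0.2709
Sum ≈ 2.7556 → 2.756 bits.

2.756 bits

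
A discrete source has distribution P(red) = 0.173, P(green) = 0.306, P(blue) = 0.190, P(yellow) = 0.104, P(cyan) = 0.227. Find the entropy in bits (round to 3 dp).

2.241 bits

H = −Σ pᵢ log₂ pᵢ.
−0.173·log₂(0.173) = 0.4379
−0.306·log₂(0.306) = 0.5228
−0.190·log₂(0.190) = 0.4552
−0.104·log₂(0.104) = 0.3396
−0.227·log₂(0.227) = 0.4856
Sum ≈ 2.2411 → 2.241 bits.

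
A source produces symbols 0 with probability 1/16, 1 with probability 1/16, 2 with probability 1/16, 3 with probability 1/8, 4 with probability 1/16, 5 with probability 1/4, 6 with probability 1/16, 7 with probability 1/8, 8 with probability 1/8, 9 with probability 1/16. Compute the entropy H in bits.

3.125 bits

Each probability is a power of 1/2, so log₂(1/p) is an integer.
H = Σ p·log₂(1/p) = 1/16·4 + 1/16·4 + 1/16·4 + 1/8·3 + 1/16·4 + 1/4·2 + 1/16·4 + 1/8·3 + 1/8·3 + 1/16·4 = 3.125 bits.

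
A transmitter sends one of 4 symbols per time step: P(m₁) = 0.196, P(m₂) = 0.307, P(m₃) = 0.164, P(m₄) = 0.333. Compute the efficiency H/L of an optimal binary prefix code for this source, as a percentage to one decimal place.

97.0%

Entropy H = −Σ p log₂ p ≈ 1.9399 bits.
Huffman merges: 41/250+49/250→9/25; 307/1000+333/1000→16/25; 9/25+16/25→1. L = 2 ≈ 2.0000.
Efficiency = H/L = 1.9399/2.0000 = 97.0%.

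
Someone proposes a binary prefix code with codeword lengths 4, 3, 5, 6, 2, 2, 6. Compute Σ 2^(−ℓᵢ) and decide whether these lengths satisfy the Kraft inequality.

With common denominator 2^6 = 64: Σ 2^(−ℓᵢ) = 4/64 + 8/64 + 2/64 + 1/64 + 16/64 + 16/64 + 1/64 = 48/64 = 0.75.
Kraft's inequality requires Σ ≤ 1; here Σ = 0.75 ≤ 1, so such a prefix code exists.

0.75; yes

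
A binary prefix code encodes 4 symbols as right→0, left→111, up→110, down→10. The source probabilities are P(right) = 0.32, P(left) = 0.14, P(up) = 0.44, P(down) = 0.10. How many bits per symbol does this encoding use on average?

2.26 bits/symbol

L̄ = Σ pᵢ·ℓᵢ = 0.32·1 + 0.14·3 + 0.44·3 + 0.10·2 = 2.26 bits/symbol.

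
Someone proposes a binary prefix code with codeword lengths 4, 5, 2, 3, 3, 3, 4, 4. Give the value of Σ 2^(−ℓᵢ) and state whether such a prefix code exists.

0.84375; yes

With common denominator 2^5 = 32: Σ 2^(−ℓᵢ) = 2/32 + 1/32 + 8/32 + 4/32 + 4/32 + 4/32 + 2/32 + 2/32 = 27/32 = 0.84375.
Kraft's inequality requires Σ ≤ 1; here Σ = 0.84375 ≤ 1, so such a prefix code exists.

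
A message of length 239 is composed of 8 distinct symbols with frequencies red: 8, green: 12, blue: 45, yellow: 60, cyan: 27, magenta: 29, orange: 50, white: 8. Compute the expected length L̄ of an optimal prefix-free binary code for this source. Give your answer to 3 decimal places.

Probabilities are the counts divided by 239.
Repeatedly combine the two least-probable nodes; the expected code length is the sum of the merged weights.
merge 8/239 + 8/239 → 16/239
merge 12/239 + 16/239 → 28/239
merge 27/239 + 28/239 → 55/239
merge 29/239 + 45/239 → 74/239
merge 50/239 + 55/239 → 105/239
merge 60/239 + 74/239 → 134/239
merge 105/239 + 134/239 → 1
L = 16/239 + 28/239 + 55/239 + 74/239 + 105/239 + 134/239 + 1 = 651/239 ≈ 2.724 bits/symbol.

2.724 bits/symbol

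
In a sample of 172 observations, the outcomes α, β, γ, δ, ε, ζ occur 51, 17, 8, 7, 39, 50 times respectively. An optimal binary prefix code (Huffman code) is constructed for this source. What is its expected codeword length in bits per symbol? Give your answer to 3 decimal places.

2.273 bits/symbol

Probabilities are the counts divided by 172.
Repeatedly combine the two least-probable nodes; the expected code length is the sum of the merged weights.
merge 7/172 + 2/43 → 15/172
merge 15/172 + 17/172 → 8/43
merge 8/43 + 39/172 → 71/172
merge 25/86 + 51/172 → 101/172
merge 71/172 + 101/172 → 1
L = 15/172 + 8/43 + 71/172 + 101/172 + 1 = 391/172 ≈ 2.273 bits/symbol.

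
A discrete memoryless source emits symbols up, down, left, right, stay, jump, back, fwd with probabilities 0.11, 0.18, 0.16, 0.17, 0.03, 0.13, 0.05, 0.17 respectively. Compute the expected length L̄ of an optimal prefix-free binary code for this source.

2.9 bits/symbol

Repeatedly combine the two least-probable nodes; the expected code length is the sum of the merged weights.
merge 3/100 + 1/20 → 2/25
merge 2/25 + 11/100 → 19/100
merge 13/100 + 4/25 → 29/100
merge 17/100 + 17/100 → 17/50
merge 9/50 + 19/100 → 37/100
merge 29/100 + 17/50 → 63/100
merge 37/100 + 63/100 → 1
L = 2/25 + 19/100 + 29/100 + 17/50 + 37/100 + 63/100 + 1 = 29/10 = 2.9 bits/symbol.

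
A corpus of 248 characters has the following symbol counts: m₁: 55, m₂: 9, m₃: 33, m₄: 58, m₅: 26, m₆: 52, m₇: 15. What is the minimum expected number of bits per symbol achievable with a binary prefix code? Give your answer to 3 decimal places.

2.633 bits/symbol

Probabilities are the counts divided by 248.
Repeatedly combine the two least-probable nodes; the expected code length is the sum of the merged weights.
merge 9/248 + 15/248 → 3/31
merge 3/31 + 13/124 → 25/124
merge 33/248 + 25/124 → 83/248
merge 13/62 + 55/248 → 107/248
merge 29/124 + 83/248 → 141/248
merge 107/248 + 141/248 → 1
L = 3/31 + 25/124 + 83/248 + 107/248 + 141/248 + 1 = 653/248 ≈ 2.633 bits/symbol.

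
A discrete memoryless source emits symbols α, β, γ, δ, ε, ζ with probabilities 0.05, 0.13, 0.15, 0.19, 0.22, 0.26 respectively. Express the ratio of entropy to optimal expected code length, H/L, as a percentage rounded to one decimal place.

Entropy H = −Σ p log₂ p ≈ 2.4504 bits.
Huffman merges: 1/20+13/100→9/50; 3/20+9/50→33/100; 19/100+11/50→41/100; 13/50+33/100→59/100; 41/100+59/100→1. L = 251/100 ≈ 2.5100.
Efficiency = H/L = 2.4504/2.5100 = 97.6%.

97.6%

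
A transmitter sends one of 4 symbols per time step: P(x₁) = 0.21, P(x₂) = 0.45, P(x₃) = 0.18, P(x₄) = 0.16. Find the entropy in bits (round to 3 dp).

1.860 bits

H = −Σ pᵢ log₂ pᵢ.
−0.21·log₂(0.21) = 0.4728
−0.45·log₂(0.45) = 0.5184
−0.18·log₂(0.18) = 0.4453
−0.16·log₂(0.16) = 0.4230
Sum ≈ 1.8595 → 1.860 bits.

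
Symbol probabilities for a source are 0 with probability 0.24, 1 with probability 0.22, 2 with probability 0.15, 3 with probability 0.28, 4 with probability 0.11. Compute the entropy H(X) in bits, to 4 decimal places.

H = −Σ pᵢ log₂ pᵢ.
−0.24·log₂(0.24) = 0.4941
−0.22·log₂(0.22) = 0.4806
−0.15·log₂(0.15) = 0.4105
−0.28·log₂(0.28) = 0.5142
−0.11·log₂(0.11) = 0.3503
Sum ≈ 2.2498 → 2.2498 bits.

2.2498 bits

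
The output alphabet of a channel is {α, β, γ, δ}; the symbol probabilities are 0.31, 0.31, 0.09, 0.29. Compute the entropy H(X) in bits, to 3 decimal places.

1.878 bits

H = −Σ pᵢ log₂ pᵢ.
−0.31·log₂(0.31) = 0.5238
−0.31·log₂(0.31) = 0.5238
−0.09·log₂(0.09) = 0.3127
−0.29·log₂(0.29) = 0.5179
Sum ≈ 1.8781 → 1.878 bits.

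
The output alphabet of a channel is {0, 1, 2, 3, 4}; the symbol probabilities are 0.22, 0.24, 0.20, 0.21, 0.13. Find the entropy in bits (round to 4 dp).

2.2946 bits

H = −Σ pᵢ log₂ pᵢ.
−0.22·log₂(0.22) = 0.4806
−0.24·log₂(0.24) = 0.4941
−0.20·log₂(0.20) = 0.4644
−0.21·log₂(0.21) = 0.4728
−0.13·log₂(0.13) = 0.3826
Sum ≈ 2.2946 → 2.2946 bits.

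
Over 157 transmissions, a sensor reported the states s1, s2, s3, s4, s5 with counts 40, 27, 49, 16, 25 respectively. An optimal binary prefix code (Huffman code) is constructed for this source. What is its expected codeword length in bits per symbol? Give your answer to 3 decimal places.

2.261 bits/symbol

Probabilities are the counts divided by 157.
Repeatedly combine the two least-probable nodes; the expected code length is the sum of the merged weights.
merge 16/157 + 25/157 → 41/157
merge 27/157 + 40/157 → 67/157
merge 41/157 + 49/157 → 90/157
merge 67/157 + 90/157 → 1
L = 41/157 + 67/157 + 90/157 + 1 = 355/157 ≈ 2.261 bits/symbol.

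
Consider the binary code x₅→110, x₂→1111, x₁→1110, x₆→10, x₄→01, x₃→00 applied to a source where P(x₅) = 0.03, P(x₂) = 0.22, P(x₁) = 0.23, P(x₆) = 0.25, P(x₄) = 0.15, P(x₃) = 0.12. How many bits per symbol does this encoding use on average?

2.93 bits/symbol

L̄ = Σ pᵢ·ℓᵢ = 0.03·3 + 0.22·4 + 0.23·4 + 0.25·2 + 0.15·2 + 0.12·2 = 2.93 bits/symbol.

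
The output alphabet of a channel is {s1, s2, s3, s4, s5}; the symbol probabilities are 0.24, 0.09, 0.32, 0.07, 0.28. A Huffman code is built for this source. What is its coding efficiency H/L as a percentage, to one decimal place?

Entropy H = −Σ p log₂ p ≈ 2.1156 bits.
Huffman merges: 7/100+9/100→4/25; 4/25+6/25→2/5; 7/25+8/25→3/5; 2/5+3/5→1. L = 54/25 ≈ 2.1600.
Efficiency = H/L = 2.1156/2.1600 = 97.9%.

97.9%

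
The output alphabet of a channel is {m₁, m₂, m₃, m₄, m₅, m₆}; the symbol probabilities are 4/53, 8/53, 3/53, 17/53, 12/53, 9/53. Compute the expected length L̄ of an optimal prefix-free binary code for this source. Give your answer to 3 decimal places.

Repeatedly combine the two least-probable nodes; the expected code length is the sum of the merged weights.
merge 3/53 + 4/53 → 7/53
merge 7/53 + 8/53 → 15/53
merge 9/53 + 12/53 → 21/53
merge 15/53 + 17/53 → 32/53
merge 21/53 + 32/53 → 1
L = 7/53 + 15/53 + 21/53 + 32/53 + 1 = 128/53 ≈ 2.415 bits/symbol.

2.415 bits/symbol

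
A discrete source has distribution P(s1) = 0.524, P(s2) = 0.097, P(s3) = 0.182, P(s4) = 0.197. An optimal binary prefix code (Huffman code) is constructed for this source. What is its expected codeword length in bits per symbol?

1.755 bits/symbol

Repeatedly combine the two least-probable nodes; the expected code length is the sum of the merged weights.
merge 97/1000 + 91/500 → 279/1000
merge 197/1000 + 279/1000 → 119/250
merge 119/250 + 131/250 → 1
L = 279/1000 + 119/250 + 1 = 351/200 = 1.755 bits/symbol.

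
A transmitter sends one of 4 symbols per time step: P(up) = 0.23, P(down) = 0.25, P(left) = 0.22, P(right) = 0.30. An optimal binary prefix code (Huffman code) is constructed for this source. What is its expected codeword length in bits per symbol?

Repeatedly combine the two least-probable nodes; the expected code length is the sum of the merged weights.
merge 11/50 + 23/100 → 9/20
merge 1/4 + 3/10 → 11/20
merge 9/20 + 11/20 → 1
L = 9/20 + 11/20 + 1 = 2 bits/symbol.

2 bits/symbol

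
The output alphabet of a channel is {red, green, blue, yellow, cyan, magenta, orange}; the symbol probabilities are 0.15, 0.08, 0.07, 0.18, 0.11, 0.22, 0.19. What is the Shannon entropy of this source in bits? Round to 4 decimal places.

2.7020 bits

H = −Σ pᵢ log₂ pᵢ.
−0.15·log₂(0.15) = 0.4105
−0.08·log₂(0.08) = 0.2915
−0.07·log₂(0.07) = 0.2686
−0.18·log₂(0.18) = 0.4453
−0.11·log₂(0.11) = 0.3503
−0.22·log₂(0.22) = 0.4806
−0.19·log₂(0.19) = 0.4552
Sum ≈ 2.7020 → 2.7020 bits.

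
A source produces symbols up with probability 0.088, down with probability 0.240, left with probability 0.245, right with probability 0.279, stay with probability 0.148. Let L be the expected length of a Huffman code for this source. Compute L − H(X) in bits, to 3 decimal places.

0.014 bits

Entropy H = −Σ p log₂ p ≈ 2.2216 bits.
Huffman merges: 11/125+37/250→59/250; 59/250+6/25→119/250; 49/200+279/1000→131/250; 119/250+131/250→1. L = 559/250 ≈ 2.2360.
L − H = 2.2360 − 2.2216 = 0.014 bits.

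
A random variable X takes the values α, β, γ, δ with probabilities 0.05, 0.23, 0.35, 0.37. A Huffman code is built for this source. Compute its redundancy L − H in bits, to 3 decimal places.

Entropy H = −Σ p log₂ p ≈ 1.7646 bits.
Huffman merges: 1/20+23/100→7/25; 7/25+7/20→63/100; 37/100+63/100→1. L = 191/100 ≈ 1.9100.
L − H = 1.9100 − 1.7646 = 0.145 bits.

0.145 bits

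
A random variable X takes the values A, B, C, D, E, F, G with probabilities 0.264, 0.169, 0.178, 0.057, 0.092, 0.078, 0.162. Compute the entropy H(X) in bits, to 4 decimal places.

2.6487 bits

H = −Σ pᵢ log₂ pᵢ.
−0.264·log₂(0.264) = 0.5072
−0.169·log₂(0.169) = 0.4335
−0.178·log₂(0.178) = 0.4432
−0.057·log₂(0.057) = 0.2356
−0.092·log₂(0.092) = 0.3167
−0.078·log₂(0.078) = 0.2871
−0.162·log₂(0.162) = 0.4254
Sum ≈ 2.6487 → 2.6487 bits.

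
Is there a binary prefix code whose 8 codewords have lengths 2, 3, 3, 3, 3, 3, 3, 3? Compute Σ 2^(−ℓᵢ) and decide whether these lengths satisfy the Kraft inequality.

With common denominator 2^3 = 8: Σ 2^(−ℓᵢ) = 2/8 + 1/8 + 1/8 + 1/8 + 1/8 + 1/8 + 1/8 + 1/8 = 9/8 = 1.125.
Kraft's inequality requires Σ ≤ 1; here Σ = 1.125 > 1, so no such prefix code exists.

1.125; no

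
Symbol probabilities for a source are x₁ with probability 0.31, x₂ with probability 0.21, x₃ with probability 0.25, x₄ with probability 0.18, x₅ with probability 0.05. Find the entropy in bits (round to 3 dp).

2.158 bits

H = −Σ pᵢ log₂ pᵢ.
−0.31·log₂(0.31) = 0.5238
−0.21·log₂(0.21) = 0.4728
−0.25·log₂(0.25) = 0.5000
−0.18·log₂(0.18) = 0.4453
−0.05·log₂(0.05) = 0.2161
Sum ≈ 2.1580 → 2.158 bits.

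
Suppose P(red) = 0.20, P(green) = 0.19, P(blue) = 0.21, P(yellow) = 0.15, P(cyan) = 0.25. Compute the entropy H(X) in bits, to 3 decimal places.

2.303 bits

H = −Σ pᵢ log₂ pᵢ.
−0.20·log₂(0.20) = 0.4644
−0.19·log₂(0.19) = 0.4552
−0.21·log₂(0.21) = 0.4728
−0.15·log₂(0.15) = 0.4105
−0.25·log₂(0.25) = 0.5000
Sum ≈ 2.3030 → 2.303 bits.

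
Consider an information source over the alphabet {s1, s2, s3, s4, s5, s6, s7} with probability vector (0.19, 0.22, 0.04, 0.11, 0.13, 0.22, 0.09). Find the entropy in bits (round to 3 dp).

H = −Σ pᵢ log₂ pᵢ.
−0.19·log₂(0.19) = 0.4552
−0.22·log₂(0.22) = 0.4806
−0.04·log₂(0.04) = 0.1858
−0.11·log₂(0.11) = 0.3503
−0.13·log₂(0.13) = 0.3826
−0.22·log₂(0.22) = 0.4806
−0.09·log₂(0.09) = 0.3127
Sum ≈ 2.6477 → 2.648 bits.

2.648 bits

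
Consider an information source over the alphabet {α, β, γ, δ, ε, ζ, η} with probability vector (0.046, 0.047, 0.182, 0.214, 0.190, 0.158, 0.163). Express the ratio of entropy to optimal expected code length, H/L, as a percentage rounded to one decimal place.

98.1%

Entropy H = −Σ p log₂ p ≈ 2.6374 bits.
Huffman merges: 23/500+47/1000→93/1000; 93/1000+79/500→251/1000; 163/1000+91/500→69/200; 19/100+107/500→101/250; 251/1000+69/200→149/250; 101/250+149/250→1. L = 2689/1000 ≈ 2.6890.
Efficiency = H/L = 2.6374/2.6890 = 98.1%.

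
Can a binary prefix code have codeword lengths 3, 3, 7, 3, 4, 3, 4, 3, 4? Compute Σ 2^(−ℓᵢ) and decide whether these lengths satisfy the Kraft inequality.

0.8203125; yes

With common denominator 2^7 = 128: Σ 2^(−ℓᵢ) = 16/128 + 16/128 + 1/128 + 16/128 + 8/128 + 16/128 + 8/128 + 16/128 + 8/128 = 105/128 = 0.8203125.
Kraft's inequality requires Σ ≤ 1; here Σ = 0.8203125 ≤ 1, so such a prefix code exists.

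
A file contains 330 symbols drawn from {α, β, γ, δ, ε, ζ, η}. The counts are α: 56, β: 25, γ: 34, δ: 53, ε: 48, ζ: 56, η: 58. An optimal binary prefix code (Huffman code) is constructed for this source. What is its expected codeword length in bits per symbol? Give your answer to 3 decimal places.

2.824 bits/symbol

Probabilities are the counts divided by 330.
Repeatedly combine the two least-probable nodes; the expected code length is the sum of the merged weights.
merge 5/66 + 17/165 → 59/330
merge 8/55 + 53/330 → 101/330
merge 28/165 + 28/165 → 56/165
merge 29/165 + 59/330 → 39/110
merge 101/330 + 56/165 → 71/110
merge 39/110 + 71/110 → 1
L = 59/330 + 101/330 + 56/165 + 39/110 + 71/110 + 1 = 466/165 ≈ 2.824 bits/symbol.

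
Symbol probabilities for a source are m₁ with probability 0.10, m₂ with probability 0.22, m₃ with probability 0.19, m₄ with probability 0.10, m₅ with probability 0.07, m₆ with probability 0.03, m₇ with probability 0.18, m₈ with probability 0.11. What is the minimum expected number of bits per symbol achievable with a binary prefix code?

2.88 bits/symbol

Repeatedly combine the two least-probable nodes; the expected code length is the sum of the merged weights.
merge 3/100 + 7/100 → 1/10
merge 1/10 + 1/10 → 1/5
merge 1/10 + 11/100 → 21/100
merge 9/50 + 19/100 → 37/100
merge 1/5 + 21/100 → 41/100
merge 11/50 + 37/100 → 59/100
merge 41/100 + 59/100 → 1
L = 1/10 + 1/5 + 21/100 + 37/100 + 41/100 + 59/100 + 1 = 72/25 = 2.88 bits/symbol.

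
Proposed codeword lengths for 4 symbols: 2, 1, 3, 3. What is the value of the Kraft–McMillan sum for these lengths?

With common denominator 2^3 = 8: Σ 2^(−ℓᵢ) = 2/8 + 4/8 + 1/8 + 1/8 = 8/8 = 1.

1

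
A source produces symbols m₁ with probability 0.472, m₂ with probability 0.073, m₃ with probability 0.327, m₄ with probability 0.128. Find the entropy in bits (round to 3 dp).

H = −Σ pᵢ log₂ pᵢ.
−0.472·log₂(0.472) = 0.5112
−0.073·log₂(0.073) = 0.2756
−0.327·log₂(0.327) = 0.5273
−0.128·log₂(0.128) = 0.3796
Sum ≈ 1.6938 → 1.694 bits.

1.694 bits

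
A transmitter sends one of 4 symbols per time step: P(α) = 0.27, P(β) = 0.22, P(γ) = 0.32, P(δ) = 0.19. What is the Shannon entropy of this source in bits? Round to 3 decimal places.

H = −Σ pᵢ log₂ pᵢ.
−0.27·log₂(0.27) = 0.5100
−0.22·log₂(0.22) = 0.4806
−0.32·log₂(0.32) = 0.5260
−0.19·log₂(0.19) = 0.4552
Sum ≈ 1.9719 → 1.972 bits.

1.972 bits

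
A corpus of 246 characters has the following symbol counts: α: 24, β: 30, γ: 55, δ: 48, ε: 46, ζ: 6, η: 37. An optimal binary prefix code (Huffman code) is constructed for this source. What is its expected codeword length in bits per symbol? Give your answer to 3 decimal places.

Probabilities are the counts divided by 246.
Repeatedly combine the two least-probable nodes; the expected code length is the sum of the merged weights.
merge 1/41 + 4/41 → 5/41
merge 5/41 + 5/41 → 10/41
merge 37/246 + 23/123 → 83/246
merge 8/41 + 55/246 → 103/246
merge 10/41 + 83/246 → 143/246
merge 103/246 + 143/246 → 1
L = 5/41 + 10/41 + 83/246 + 103/246 + 143/246 + 1 = 665/246 ≈ 2.703 bits/symbol.

2.703 bits/symbol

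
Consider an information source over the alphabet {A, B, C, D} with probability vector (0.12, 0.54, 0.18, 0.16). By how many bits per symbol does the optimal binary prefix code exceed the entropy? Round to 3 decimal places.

0.025 bits

Entropy H = −Σ p log₂ p ≈ 1.7154 bits.
Huffman merges: 3/25+4/25→7/25; 9/50+7/25→23/50; 23/50+27/50→1. L = 87/50 ≈ 1.7400.
L − H = 1.7400 − 1.7154 = 0.025 bits.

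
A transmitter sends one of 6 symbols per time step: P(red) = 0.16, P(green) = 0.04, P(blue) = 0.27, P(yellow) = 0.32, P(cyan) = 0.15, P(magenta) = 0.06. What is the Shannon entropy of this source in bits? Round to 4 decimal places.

2.2989 bits

H = −Σ pᵢ log₂ pᵢ.
−0.16·log₂(0.16) = 0.4230
−0.04·log₂(0.04) = 0.1858
−0.27·log₂(0.27) = 0.5100
−0.32·log₂(0.32) = 0.5260
−0.15·log₂(0.15) = 0.4105
−0.06·log₂(0.06) = 0.2435
Sum ≈ 2.2989 → 2.2989 bits.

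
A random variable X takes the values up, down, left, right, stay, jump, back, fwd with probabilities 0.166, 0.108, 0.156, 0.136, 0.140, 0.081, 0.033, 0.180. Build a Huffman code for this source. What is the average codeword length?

2.934 bits/symbol

Repeatedly combine the two least-probable nodes; the expected code length is the sum of the merged weights.
merge 33/1000 + 81/1000 → 57/500
merge 27/250 + 57/500 → 111/500
merge 17/125 + 7/50 → 69/250
merge 39/250 + 83/500 → 161/500
merge 9/50 + 111/500 → 201/500
merge 69/250 + 161/500 → 299/500
merge 201/500 + 299/500 → 1
L = 57/500 + 111/500 + 69/250 + 161/500 + 201/500 + 299/500 + 1 = 1467/500 = 2.934 bits/symbol.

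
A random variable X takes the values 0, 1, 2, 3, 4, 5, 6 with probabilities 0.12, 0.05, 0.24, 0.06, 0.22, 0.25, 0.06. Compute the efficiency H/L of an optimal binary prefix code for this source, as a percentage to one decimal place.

Entropy H = −Σ p log₂ p ≈ 2.5449 bits.
Huffman merges: 1/20+3/50→11/100; 3/50+11/100→17/100; 3/25+17/100→29/100; 11/50+6/25→23/50; 1/4+29/100→27/50; 23/50+27/50→1. L = 257/100 ≈ 2.5700.
Efficiency = H/L = 2.5449/2.5700 = 99.0%.

99.0%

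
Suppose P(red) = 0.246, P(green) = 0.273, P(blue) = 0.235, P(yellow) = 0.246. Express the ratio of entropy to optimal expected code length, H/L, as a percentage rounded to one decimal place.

99.9%

Entropy H = −Σ p log₂ p ≈ 1.9978 bits.
Huffman merges: 47/200+123/500→481/1000; 123/500+273/1000→519/1000; 481/1000+519/1000→1. L = 2 ≈ 2.0000.
Efficiency = H/L = 1.9978/2.0000 = 99.9%.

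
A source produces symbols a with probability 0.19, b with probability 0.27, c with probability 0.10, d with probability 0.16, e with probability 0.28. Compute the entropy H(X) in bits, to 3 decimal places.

H = −Σ pᵢ log₂ pᵢ.
−0.19·log₂(0.19) = 0.4552
−0.27·log₂(0.27) = 0.5100
−0.10·log₂(0.10) = 0.3322
−0.16·log₂(0.16) = 0.4230
−0.28·log₂(0.28) = 0.5142
Sum ≈ 2.2347 → 2.235 bits.

2.235 bits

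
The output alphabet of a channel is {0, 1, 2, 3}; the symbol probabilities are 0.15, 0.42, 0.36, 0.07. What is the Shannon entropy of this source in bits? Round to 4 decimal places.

H = −Σ pᵢ log₂ pᵢ.
−0.15·log₂(0.15) = 0.4105
−0.42·log₂(0.42) = 0.5256
−0.36·log₂(0.36) = 0.5306
−0.07·log₂(0.07) = 0.2686
Sum ≈ 1.7354 → 1.7354 bits.

1.7354 bits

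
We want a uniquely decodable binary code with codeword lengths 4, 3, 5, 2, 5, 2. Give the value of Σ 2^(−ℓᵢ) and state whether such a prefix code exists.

With common denominator 2^5 = 32: Σ 2^(−ℓᵢ) = 2/32 + 4/32 + 1/32 + 8/32 + 1/32 + 8/32 = 24/32 = 0.75.
Kraft's inequality requires Σ ≤ 1; here Σ = 0.75 ≤ 1, so such a prefix code exists.

0.75; yes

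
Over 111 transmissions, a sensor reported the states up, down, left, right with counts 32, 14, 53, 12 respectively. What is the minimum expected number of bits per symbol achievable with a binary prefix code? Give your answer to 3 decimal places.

1.757 bits/symbol

Probabilities are the counts divided by 111.
Repeatedly combine the two least-probable nodes; the expected code length is the sum of the merged weights.
merge 4/37 + 14/111 → 26/111
merge 26/111 + 32/111 → 58/111
merge 53/111 + 58/111 → 1
L = 26/111 + 58/111 + 1 = 65/37 ≈ 1.757 bits/symbol.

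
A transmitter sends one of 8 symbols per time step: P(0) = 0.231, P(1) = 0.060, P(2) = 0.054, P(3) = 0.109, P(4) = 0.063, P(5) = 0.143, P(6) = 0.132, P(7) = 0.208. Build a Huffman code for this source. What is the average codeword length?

2.847 bits/symbol

Repeatedly combine the two least-probable nodes; the expected code length is the sum of the merged weights.
merge 27/500 + 3/50 → 57/500
merge 63/1000 + 109/1000 → 43/250
merge 57/500 + 33/250 → 123/500
merge 143/1000 + 43/250 → 63/200
merge 26/125 + 231/1000 → 439/1000
merge 123/500 + 63/200 → 561/1000
merge 439/1000 + 561/1000 → 1
L = 57/500 + 43/250 + 123/500 + 63/200 + 439/1000 + 561/1000 + 1 = 2847/1000 = 2.847 bits/symbol.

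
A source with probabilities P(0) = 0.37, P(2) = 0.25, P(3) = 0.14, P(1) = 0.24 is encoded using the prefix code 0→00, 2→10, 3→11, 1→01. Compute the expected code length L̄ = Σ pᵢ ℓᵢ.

L̄ = Σ pᵢ·ℓᵢ = 0.37·2 + 0.25·2 + 0.14·2 + 0.24·2 = 2 bits/symbol.

2 bits/symbol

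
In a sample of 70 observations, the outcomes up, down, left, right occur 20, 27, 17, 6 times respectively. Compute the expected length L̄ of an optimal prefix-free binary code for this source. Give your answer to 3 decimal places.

1.943 bits/symbol

Probabilities are the counts divided by 70.
Repeatedly combine the two least-probable nodes; the expected code length is the sum of the merged weights.
merge 3/35 + 17/70 → 23/70
merge 2/7 + 23/70 → 43/70
merge 27/70 + 43/70 → 1
L = 23/70 + 43/70 + 1 = 68/35 ≈ 1.943 bits/symbol.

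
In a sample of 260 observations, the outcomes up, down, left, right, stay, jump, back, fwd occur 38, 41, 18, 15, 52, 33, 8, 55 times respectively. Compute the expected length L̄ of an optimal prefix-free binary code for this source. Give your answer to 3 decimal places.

2.835 bits/symbol

Probabilities are the counts divided by 260.
Repeatedly combine the two least-probable nodes; the expected code length is the sum of the merged weights.
merge 2/65 + 3/52 → 23/260
merge 9/130 + 23/260 → 41/260
merge 33/260 + 19/130 → 71/260
merge 41/260 + 41/260 → 41/130
merge 1/5 + 11/52 → 107/260
merge 71/260 + 41/130 → 153/260
merge 107/260 + 153/260 → 1
L = 23/260 + 41/260 + 71/260 + 41/130 + 107/260 + 153/260 + 1 = 737/260 ≈ 2.835 bits/symbol.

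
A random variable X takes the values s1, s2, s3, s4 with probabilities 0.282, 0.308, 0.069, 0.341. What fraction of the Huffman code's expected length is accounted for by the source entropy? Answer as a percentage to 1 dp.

Entropy H = −Σ p log₂ p ≈ 1.8337 bits.
Huffman merges: 69/1000+141/500→351/1000; 77/250+341/1000→649/1000; 351/1000+649/1000→1. L = 2 ≈ 2.0000.
Efficiency = H/L = 1.8337/2.0000 = 91.7%.

91.7%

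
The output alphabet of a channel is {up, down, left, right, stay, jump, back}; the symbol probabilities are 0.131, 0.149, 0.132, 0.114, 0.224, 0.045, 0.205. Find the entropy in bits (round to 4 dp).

H = −Σ pᵢ log₂ pᵢ.
−0.131·log₂(0.131) = 0.3841
−0.149·log₂(0.149) = 0.4092
−0.132·log₂(0.132) = 0.3856
−0.114·log₂(0.114) = 0.3571
−0.224·log₂(0.224) = 0.4835
−0.045·log₂(0.045) = 0.2013
−0.205·log₂(0.205) = 0.4687
Sum ≈ 2.6897 → 2.6897 bits.

2.6897 bits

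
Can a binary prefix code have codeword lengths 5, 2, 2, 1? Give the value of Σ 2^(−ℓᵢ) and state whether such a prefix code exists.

1.03125; no

With common denominator 2^5 = 32: Σ 2^(−ℓᵢ) = 1/32 + 8/32 + 8/32 + 16/32 = 33/32 = 1.03125.
Kraft's inequality requires Σ ≤ 1; here Σ = 1.03125 > 1, so no such prefix code exists.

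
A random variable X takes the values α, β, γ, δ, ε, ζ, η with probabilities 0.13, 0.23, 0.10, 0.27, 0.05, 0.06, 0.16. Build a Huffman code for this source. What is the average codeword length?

2.61 bits/symbol

Repeatedly combine the two least-probable nodes; the expected code length is the sum of the merged weights.
merge 1/20 + 3/50 → 11/100
merge 1/10 + 11/100 → 21/100
merge 13/100 + 4/25 → 29/100
merge 21/100 + 23/100 → 11/25
merge 27/100 + 29/100 → 14/25
merge 11/25 + 14/25 → 1
L = 11/100 + 21/100 + 29/100 + 11/25 + 14/25 + 1 = 261/100 = 2.61 bits/symbol.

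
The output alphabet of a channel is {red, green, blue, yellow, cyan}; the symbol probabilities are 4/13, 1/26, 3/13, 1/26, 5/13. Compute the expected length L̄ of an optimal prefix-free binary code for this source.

Repeatedly combine the two least-probable nodes; the expected code length is the sum of the merged weights.
merge 1/26 + 1/26 → 1/13
merge 1/13 + 3/13 → 4/13
merge 4/13 + 4/13 → 8/13
merge 5/13 + 8/13 → 1
L = 1/13 + 4/13 + 8/13 + 1 = 2 bits/symbol.

2 bits/symbol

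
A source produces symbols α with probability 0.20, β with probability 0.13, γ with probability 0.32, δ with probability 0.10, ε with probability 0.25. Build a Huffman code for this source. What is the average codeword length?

Repeatedly combine the two least-probable nodes; the expected code length is the sum of the merged weights.
merge 1/10 + 13/100 → 23/100
merge 1/5 + 23/100 → 43/100
merge 1/4 + 8/25 → 57/100
merge 43/100 + 57/100 → 1
L = 23/100 + 43/100 + 57/100 + 1 = 223/100 = 2.23 bits/symbol.

2.23 bits/symbol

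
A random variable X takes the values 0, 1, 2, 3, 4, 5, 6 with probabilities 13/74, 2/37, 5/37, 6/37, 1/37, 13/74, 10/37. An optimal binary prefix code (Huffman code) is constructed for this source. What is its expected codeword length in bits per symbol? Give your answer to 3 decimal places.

Repeatedly combine the two least-probable nodes; the expected code length is the sum of the merged weights.
merge 1/37 + 2/37 → 3/37
merge 3/37 + 5/37 → 8/37
merge 6/37 + 13/74 → 25/74
merge 13/74 + 8/37 → 29/74
merge 10/37 + 25/74 → 45/74
merge 29/74 + 45/74 → 1
L = 3/37 + 8/37 + 25/74 + 29/74 + 45/74 + 1 = 195/74 ≈ 2.635 bits/symbol.

2.635 bits/symbol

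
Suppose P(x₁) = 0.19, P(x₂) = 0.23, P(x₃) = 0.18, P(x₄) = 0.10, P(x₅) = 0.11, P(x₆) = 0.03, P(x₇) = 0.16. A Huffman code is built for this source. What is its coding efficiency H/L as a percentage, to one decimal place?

97.6%

Entropy H = −Σ p log₂ p ≈ 2.6455 bits.
Huffman merges: 3/100+1/10→13/100; 11/100+13/100→6/25; 4/25+9/50→17/50; 19/100+23/100→21/50; 6/25+17/50→29/50; 21/50+29/50→1. L = 271/100 ≈ 2.7100.
Efficiency = H/L = 2.6455/2.7100 = 97.6%.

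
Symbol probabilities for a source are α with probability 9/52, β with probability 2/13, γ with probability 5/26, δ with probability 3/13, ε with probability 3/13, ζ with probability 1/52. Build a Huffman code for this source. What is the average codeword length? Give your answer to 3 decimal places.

2.519 bits/symbol

Repeatedly combine the two least-probable nodes; the expected code length is the sum of the merged weights.
merge 1/52 + 2/13 → 9/52
merge 9/52 + 9/52 → 9/26
merge 5/26 + 3/13 → 11/26
merge 3/13 + 9/26 → 15/26
merge 11/26 + 15/26 → 1
L = 9/52 + 9/26 + 11/26 + 15/26 + 1 = 131/52 ≈ 2.519 bits/symbol.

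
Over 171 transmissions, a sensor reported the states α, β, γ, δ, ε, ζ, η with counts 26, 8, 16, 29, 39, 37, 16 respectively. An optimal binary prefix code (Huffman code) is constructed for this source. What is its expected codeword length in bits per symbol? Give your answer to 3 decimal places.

Probabilities are the counts divided by 171.
Repeatedly combine the two least-probable nodes; the expected code length is the sum of the merged weights.
merge 8/171 + 16/171 → 8/57
merge 16/171 + 8/57 → 40/171
merge 26/171 + 29/171 → 55/171
merge 37/171 + 13/57 → 4/9
merge 40/171 + 55/171 → 5/9
merge 4/9 + 5/9 → 1
L = 8/57 + 40/171 + 55/171 + 4/9 + 5/9 + 1 = 461/171 ≈ 2.696 bits/symbol.

2.696 bits/symbol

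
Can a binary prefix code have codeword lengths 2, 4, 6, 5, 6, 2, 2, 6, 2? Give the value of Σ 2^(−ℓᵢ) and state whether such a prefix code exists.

With common denominator 2^6 = 64: Σ 2^(−ℓᵢ) = 16/64 + 4/64 + 1/64 + 2/64 + 1/64 + 16/64 + 16/64 + 1/64 + 16/64 = 73/64 = 1.140625.
Kraft's inequality requires Σ ≤ 1; here Σ = 1.140625 > 1, so no such prefix code exists.

1.140625; no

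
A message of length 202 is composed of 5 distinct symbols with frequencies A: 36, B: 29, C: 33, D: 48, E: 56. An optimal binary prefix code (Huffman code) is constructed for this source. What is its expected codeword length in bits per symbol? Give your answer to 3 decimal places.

Probabilities are the counts divided by 202.
Repeatedly combine the two least-probable nodes; the expected code length is the sum of the merged weights.
merge 29/202 + 33/202 → 31/101
merge 18/101 + 24/101 → 42/101
merge 28/101 + 31/101 → 59/101
merge 42/101 + 59/101 → 1
L = 31/101 + 42/101 + 59/101 + 1 = 233/101 ≈ 2.307 bits/symbol.

2.307 bits/symbol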